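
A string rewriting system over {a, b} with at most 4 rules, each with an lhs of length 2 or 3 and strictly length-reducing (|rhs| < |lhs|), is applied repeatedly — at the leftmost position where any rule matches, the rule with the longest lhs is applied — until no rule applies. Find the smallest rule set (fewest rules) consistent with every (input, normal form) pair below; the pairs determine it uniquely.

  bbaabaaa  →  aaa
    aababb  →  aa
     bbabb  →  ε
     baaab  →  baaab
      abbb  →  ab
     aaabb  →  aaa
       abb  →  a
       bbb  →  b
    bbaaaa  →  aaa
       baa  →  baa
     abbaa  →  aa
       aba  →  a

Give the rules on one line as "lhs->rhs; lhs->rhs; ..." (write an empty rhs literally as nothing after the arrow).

aba->a; bb->; bba->

  | bbaabaaa => abaaa => aaa
  | aababb => aabb => aa
  | bbabb => bb => ε
  | baaab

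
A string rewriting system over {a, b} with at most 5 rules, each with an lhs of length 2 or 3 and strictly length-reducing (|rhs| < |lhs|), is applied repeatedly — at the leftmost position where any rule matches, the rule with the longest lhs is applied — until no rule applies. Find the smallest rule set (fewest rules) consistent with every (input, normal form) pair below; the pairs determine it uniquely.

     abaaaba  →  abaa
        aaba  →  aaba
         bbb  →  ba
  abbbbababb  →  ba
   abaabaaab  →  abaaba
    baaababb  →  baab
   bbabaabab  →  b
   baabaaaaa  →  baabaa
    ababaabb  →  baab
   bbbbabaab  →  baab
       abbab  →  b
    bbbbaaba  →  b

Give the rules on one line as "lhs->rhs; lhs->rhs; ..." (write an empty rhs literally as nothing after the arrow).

  | abaaaba => abbba => abaa
  | aaba
  | bbb => ba
  | abbbbababb => ababababb => aaaababb => bababb => aaabb => bbb => ba

aaa->b; bab->aa; bb->b; bbb->ba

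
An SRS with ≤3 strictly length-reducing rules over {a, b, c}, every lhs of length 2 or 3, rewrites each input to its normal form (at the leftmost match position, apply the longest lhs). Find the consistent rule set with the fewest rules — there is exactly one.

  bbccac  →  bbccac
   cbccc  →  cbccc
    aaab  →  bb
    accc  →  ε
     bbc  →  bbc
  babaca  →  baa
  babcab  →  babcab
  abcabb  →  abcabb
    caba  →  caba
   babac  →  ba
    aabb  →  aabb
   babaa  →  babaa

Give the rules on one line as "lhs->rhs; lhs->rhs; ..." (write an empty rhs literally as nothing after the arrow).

  | bbccac
  | cbccc
  | aaab => bb
  | accc => bac => ε

aaa->b; acc->ba; bac->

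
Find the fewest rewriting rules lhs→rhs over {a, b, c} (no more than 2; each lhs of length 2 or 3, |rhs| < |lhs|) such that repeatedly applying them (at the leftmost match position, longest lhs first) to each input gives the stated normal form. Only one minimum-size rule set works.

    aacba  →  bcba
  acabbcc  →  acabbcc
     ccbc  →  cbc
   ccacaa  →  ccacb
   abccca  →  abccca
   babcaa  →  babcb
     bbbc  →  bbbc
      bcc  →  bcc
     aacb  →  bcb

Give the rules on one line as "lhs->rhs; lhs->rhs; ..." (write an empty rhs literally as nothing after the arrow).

aa->b; ccb->cb

  | aacba => bcba
  | acabbcc
  | ccbc => cbc
  | ccacaa => ccacb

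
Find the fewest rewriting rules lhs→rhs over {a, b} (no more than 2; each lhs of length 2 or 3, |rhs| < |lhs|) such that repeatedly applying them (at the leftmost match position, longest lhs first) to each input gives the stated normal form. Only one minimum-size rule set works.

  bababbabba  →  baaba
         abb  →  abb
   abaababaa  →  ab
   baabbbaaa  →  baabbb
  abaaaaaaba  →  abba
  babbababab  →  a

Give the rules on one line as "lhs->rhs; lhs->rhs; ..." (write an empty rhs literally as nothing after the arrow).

  | bababbabba => aaabbabba => bbabba => baaba
  | abb
  | abaababaa => abaaaaaa => abaaa => ab
  | baabbbaaa => baabbb

aaa->; bab->aa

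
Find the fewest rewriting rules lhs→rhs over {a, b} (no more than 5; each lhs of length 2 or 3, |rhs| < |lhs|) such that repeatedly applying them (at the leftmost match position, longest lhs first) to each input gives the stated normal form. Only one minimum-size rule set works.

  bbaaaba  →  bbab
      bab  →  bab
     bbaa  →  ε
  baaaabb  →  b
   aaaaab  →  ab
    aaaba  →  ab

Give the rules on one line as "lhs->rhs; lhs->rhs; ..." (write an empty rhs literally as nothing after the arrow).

aa->b; aaa->a; aba->ab; bbb->

  | bbaaaba => bbaba => bbab
  | bab
  | bbaa => bbb => ε
  | baaaabb => baabb => bbbb => b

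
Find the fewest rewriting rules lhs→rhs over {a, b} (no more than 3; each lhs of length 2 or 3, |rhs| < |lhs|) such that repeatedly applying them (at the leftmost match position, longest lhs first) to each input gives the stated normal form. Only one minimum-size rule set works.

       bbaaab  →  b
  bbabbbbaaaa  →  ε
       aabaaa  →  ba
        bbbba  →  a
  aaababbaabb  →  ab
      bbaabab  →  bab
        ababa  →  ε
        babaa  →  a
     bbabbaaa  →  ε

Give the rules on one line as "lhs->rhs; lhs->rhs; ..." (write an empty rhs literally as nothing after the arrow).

aa->; aba->ba; bb->a

  | bbaaab => aaaab => aab => b
  | bbabbbbaaaa => aabbbbaaaa => bbbbaaaa => abbaaaa => aaaaaa => aaaa => aa => ε
  | aabaaa => baaa => ba
  | bbbba => abba => aaa => a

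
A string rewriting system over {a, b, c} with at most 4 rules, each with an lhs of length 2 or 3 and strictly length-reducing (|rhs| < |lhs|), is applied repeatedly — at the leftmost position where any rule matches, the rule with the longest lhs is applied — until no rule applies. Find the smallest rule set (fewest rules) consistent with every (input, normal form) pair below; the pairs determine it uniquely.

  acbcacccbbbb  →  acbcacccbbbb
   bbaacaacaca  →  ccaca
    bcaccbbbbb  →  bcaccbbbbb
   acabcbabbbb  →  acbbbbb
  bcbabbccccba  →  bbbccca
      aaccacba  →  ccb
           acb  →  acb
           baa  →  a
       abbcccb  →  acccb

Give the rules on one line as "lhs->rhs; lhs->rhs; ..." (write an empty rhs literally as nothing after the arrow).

  | acbcacccbbbb
  | bbaacaacaca => bacaacaca => caacaca => ccaca
  | bcaccbbbbb
  | acabcbabbbb => acacbabbbb => acaabbbbb => acbbbbb

aa->; ab->a; ba->; cba->ab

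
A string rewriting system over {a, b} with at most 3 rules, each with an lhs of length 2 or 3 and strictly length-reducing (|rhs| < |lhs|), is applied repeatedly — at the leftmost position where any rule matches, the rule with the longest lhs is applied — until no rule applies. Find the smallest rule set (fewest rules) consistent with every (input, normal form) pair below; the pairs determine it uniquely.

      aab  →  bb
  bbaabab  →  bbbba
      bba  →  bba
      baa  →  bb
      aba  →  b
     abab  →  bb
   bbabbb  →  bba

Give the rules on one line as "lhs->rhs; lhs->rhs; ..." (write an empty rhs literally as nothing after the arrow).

  | aab => bb
  | bbaabab => bbbbab => bbbba
  | bba
  | baa => bb

aa->b; ab->a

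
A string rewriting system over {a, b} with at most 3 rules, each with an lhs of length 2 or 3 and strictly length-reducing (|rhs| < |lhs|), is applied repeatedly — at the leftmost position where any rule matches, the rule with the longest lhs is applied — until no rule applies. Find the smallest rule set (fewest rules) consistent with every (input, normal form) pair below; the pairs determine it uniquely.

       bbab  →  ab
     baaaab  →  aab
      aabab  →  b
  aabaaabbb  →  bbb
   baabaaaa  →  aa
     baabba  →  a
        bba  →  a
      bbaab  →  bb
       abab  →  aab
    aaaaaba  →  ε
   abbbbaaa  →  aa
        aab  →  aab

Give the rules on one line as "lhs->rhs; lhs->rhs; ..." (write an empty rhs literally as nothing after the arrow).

aaa->; ba->a; baa->

  | bbab => bab => ab
  | baaaab => aab
  | aabab => aaab => b
  | aabaaabbb => aaabbb => bbb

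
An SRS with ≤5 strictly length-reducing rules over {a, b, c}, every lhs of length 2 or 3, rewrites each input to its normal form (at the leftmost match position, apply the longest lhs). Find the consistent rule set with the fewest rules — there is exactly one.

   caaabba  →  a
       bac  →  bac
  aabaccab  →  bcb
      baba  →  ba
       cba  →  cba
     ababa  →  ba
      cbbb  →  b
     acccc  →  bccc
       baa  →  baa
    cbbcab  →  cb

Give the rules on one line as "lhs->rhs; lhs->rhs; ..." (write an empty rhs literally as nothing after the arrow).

  | caaabba => caabba => cabba => cbba => a
  | bac
  | aabaccab => abaccab => baccab => bbcab => bcab => bcb
  | baba => bba => ba

ab->b; acc->bc; bb->b; cbb->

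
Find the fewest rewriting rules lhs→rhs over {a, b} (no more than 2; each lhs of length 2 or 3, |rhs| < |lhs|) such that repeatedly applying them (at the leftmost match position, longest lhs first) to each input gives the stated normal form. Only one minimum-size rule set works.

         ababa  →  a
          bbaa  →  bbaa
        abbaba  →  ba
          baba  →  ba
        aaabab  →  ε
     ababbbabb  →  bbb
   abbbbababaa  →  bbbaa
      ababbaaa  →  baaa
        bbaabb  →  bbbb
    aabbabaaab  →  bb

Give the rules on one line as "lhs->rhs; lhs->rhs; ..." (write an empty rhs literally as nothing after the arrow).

aab->b; ab->

  | ababa => aba => a
  | bbaa
  | abbaba => baba => ba
  | baba => ba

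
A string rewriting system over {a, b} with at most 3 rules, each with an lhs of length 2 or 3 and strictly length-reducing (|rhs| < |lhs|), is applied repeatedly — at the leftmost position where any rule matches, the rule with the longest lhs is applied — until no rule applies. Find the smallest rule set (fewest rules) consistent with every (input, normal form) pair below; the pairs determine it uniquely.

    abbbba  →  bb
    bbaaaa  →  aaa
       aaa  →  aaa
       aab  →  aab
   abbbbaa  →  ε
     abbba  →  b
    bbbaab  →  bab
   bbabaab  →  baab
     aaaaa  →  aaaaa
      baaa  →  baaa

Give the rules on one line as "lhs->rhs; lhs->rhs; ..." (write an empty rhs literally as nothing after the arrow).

abb->bb; bba->

  | abbbba => bbbba => bb
  | bbaaaa => aaa
  | aaa
  | aab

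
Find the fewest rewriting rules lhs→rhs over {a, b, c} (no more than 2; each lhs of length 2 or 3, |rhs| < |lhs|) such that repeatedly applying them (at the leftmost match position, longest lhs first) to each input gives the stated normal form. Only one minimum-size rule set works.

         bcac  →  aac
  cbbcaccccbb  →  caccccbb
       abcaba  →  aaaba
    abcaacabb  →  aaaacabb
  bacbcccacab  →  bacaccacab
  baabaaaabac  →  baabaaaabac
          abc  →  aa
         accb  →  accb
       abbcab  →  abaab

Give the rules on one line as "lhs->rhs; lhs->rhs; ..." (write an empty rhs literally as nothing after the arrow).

bc->a; cba->c

  | bcac => aac
  | cbbcaccccbb => cbaaccccbb => caccccbb
  | abcaba => aaaba
  | abcaacabb => aaaacabb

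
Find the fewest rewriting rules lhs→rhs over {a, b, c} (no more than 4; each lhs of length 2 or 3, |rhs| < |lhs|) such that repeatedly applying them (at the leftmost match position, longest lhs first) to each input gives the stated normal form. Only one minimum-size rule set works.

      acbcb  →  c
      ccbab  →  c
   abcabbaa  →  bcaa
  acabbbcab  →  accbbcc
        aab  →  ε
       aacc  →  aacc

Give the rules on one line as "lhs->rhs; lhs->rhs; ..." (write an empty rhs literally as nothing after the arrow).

aab->; ab->c; cbc->; ccc->ba

  | acbcb => ab => c
  | ccbab => ccbc => c
  | abcabbaa => ccabbaa => cccbaa => babaa => bcaa
  | acabbbcab => accbbcab => accbbcc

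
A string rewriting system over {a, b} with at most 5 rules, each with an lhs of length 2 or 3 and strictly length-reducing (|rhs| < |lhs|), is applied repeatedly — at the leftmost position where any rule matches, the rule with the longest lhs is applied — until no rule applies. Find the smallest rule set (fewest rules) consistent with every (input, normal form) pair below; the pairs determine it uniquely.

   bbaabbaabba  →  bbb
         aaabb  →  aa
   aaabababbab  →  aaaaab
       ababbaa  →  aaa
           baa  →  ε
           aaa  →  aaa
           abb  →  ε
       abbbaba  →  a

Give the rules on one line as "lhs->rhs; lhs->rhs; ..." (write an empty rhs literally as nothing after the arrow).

  | bbaabbaabba => bbbaabba => bbbba => bbb
  | aaabb => aa
  | aaabababbab => aaaababbab => aaaaabbab => aaaaab
  | ababbaa => aabbaa => aaa

abb->; ba->; baa->; bab->ab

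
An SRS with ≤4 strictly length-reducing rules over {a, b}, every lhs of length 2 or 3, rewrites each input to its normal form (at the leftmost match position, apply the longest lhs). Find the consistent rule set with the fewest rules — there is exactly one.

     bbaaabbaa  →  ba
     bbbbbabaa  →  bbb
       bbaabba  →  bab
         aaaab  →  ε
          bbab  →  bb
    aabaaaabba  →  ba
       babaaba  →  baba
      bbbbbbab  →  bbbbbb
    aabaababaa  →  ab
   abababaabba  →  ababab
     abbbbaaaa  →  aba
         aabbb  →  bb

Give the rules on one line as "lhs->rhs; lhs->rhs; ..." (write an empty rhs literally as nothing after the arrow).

  | bbaaabbaa => baabbaa => bbaa => ba
  | bbbbbabaa => bbbbbaa => bbbba => bbb
  | bbaabba => babba => bab
  | aaaab => aab => ε

aa->; aab->; bba->b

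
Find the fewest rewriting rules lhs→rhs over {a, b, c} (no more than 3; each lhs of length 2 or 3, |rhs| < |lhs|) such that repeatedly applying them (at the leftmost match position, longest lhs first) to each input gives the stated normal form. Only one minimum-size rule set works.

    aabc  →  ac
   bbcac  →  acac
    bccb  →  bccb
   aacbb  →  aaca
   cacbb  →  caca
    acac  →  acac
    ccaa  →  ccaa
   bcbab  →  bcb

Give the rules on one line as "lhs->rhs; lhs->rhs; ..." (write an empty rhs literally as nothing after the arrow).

ab->; bb->a

  | aabc => ac
  | bbcac => acac
  | bccb
  | aacbb => aaca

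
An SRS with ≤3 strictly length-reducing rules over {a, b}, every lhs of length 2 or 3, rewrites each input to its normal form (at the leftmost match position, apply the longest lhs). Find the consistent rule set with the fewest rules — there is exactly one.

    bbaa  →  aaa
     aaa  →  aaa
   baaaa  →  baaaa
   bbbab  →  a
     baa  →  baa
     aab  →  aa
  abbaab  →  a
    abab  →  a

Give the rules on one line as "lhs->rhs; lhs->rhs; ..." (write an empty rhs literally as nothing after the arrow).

ab->a; aba->ab; bb->a

  | bbaa => aaa
  | aaa
  | baaaa
  | bbbab => abab => abb => ab => a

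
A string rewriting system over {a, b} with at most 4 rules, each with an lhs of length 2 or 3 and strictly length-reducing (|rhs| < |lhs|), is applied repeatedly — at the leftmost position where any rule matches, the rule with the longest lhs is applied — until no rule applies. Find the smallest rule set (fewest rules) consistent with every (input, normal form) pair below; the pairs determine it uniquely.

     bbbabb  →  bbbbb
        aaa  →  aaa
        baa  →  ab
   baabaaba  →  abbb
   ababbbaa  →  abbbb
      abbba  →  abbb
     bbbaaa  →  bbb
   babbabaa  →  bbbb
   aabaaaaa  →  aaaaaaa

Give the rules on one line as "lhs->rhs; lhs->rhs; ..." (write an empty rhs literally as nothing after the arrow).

aab->aa; ba->b; baa->ab

  | bbbabb => bbbbb
  | aaa
  | baa => ab
  | baabaaba => abbaaba => ababba => abbba => abbb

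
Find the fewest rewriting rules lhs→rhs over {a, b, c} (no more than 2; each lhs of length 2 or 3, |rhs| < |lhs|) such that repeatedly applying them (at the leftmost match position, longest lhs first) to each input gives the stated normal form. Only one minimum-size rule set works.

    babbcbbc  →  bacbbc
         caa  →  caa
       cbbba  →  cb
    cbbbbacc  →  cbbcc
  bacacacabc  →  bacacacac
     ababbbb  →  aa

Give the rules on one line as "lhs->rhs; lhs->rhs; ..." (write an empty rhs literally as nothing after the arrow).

  | babbcbbc => babcbbc => bacbbc
  | caa
  | cbbba => cb
  | cbbbbacc => cbbcc

ab->a; bba->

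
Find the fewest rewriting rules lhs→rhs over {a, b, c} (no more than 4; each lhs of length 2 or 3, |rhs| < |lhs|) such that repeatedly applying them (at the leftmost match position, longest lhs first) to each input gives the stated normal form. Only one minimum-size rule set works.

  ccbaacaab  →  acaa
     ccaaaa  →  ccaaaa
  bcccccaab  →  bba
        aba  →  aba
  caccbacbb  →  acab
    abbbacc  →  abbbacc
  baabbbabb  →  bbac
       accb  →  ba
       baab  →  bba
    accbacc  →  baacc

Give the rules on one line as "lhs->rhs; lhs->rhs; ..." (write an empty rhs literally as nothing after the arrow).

aab->ba; acb->ba; bab->ac; cb->b

  | ccbaacaab => cbaacaab => baacaab => baacba => babaa => acaa
  | ccaaaa
  | bcccccaab => bcccccba => bccccba => bcccba => bccba => bcba => bba
  | aba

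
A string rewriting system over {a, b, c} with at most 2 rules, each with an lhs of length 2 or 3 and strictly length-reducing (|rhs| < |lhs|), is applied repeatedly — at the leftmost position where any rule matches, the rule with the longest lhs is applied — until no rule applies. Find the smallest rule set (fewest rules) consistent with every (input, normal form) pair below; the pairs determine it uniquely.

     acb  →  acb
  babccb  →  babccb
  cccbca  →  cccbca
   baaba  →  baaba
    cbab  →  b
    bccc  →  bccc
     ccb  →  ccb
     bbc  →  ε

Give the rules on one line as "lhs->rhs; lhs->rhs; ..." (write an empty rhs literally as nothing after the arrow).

bbc->; cba->

  | acb
  | babccb
  | cccbca
  | baaba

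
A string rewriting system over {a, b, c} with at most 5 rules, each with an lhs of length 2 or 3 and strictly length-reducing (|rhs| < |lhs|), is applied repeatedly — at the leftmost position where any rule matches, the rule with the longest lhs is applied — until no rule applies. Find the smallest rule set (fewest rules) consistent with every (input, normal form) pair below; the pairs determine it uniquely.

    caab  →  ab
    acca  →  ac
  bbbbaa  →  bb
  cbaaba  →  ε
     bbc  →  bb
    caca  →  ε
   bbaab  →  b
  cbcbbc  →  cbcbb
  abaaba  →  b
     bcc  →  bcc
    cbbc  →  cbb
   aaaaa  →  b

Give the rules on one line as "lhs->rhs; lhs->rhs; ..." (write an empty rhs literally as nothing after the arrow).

  | caab => ab
  | acca => ac
  | bbbbaa => bbba => bb
  | cbaaba => caba => ba => ε

aa->b; ba->; bbc->bb; ca->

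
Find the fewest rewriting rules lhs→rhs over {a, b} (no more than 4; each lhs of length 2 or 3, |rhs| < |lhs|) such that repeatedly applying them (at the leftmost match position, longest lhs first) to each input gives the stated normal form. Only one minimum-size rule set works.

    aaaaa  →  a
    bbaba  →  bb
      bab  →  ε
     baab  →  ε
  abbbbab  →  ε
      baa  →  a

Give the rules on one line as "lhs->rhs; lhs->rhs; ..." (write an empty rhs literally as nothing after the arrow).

  | aaaaa => aaaa => aaa => aa => a
  | bbaba => baba => aba => bb
  | bab => ab => ε
  | baab => aab => ab => ε

aa->a; ab->; aba->bb; ba->a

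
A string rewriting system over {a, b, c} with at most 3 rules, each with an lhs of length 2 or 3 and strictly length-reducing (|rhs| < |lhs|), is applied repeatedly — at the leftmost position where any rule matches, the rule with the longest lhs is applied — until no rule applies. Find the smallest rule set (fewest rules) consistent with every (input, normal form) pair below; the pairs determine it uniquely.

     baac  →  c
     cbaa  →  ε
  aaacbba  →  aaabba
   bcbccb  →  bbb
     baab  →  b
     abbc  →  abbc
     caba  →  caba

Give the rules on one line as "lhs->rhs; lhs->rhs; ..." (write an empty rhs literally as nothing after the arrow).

baa->; cb->b

  | baac => c
  | cbaa => baa => ε
  | aaacbba => aaabba
  | bcbccb => bbccb => bbcb => bbb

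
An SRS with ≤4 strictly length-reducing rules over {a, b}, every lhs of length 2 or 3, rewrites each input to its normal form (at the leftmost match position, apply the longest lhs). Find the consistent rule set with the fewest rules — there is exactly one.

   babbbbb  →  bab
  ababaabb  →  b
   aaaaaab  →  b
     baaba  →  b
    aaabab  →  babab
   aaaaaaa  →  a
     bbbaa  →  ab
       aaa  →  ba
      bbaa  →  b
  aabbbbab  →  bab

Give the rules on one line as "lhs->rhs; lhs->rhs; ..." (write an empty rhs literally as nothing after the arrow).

  | babbbbb => babbb => bab
  | ababaabb => abaabbb => aabbbb => bbbbb => bbb => b
  | aaaaaab => baaaab => abaab => aabb => bbb => b
  | baaba => abba => aa => b

aa->b; baa->ab; bb->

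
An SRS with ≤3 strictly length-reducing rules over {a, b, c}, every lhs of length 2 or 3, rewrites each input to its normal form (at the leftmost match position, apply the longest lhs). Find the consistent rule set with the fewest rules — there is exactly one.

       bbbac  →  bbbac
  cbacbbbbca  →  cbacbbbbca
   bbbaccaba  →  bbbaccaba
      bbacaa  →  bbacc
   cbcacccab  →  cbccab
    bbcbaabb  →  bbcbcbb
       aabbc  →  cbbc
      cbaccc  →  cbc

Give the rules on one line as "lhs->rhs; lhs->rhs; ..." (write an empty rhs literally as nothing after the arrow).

  | bbbac
  | cbacbbbbca
  | bbbaccaba
  | bbacaa => bbacc

aa->c; ccc->a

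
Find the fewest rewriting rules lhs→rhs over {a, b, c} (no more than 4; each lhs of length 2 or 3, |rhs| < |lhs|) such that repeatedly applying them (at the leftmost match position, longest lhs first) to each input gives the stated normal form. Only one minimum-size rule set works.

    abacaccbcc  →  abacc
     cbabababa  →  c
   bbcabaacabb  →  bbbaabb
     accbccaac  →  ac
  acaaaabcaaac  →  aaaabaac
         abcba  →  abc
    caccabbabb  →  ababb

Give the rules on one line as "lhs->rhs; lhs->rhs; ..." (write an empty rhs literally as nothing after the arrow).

  | abacaccbcc => abaccbcc => abacacc => abacc
  | cbabababa => cbababa => cbaba => cba => c
  | bbcabaacabb => bbbaacabb => bbbaabb
  | accbccaac => acaccaac => accaac => acac => ac

ca->; cb->a; cba->c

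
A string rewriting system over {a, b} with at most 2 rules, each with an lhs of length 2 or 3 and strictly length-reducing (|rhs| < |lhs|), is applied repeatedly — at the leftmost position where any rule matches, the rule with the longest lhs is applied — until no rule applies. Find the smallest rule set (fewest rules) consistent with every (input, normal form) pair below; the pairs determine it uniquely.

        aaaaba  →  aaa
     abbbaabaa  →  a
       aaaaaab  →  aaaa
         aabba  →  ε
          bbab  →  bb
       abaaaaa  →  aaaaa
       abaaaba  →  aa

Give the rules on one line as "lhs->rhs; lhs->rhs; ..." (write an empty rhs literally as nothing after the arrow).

  | aaaaba => aaa
  | abbbaabaa => abbabaa => abbaa => aba => a
  | aaaaaab => aaaa
  | aabba => ba => ε

aab->; ba->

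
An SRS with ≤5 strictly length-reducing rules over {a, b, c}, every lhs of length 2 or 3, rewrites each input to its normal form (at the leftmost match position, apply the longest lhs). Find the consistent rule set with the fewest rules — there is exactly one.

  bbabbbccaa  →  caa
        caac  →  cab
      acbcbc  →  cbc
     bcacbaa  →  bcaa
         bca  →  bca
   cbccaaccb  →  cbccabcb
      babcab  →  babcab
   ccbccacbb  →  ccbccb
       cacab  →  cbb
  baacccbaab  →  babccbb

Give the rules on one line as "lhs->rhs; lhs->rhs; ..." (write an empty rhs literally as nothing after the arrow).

  | bbabbbccaa => bbaccaa => bbbcaa => caa
  | caac => cab
  | acbcbc => cbc
  | bcacbaa => bcaa

ac->b; acb->; bbb->; cba->cb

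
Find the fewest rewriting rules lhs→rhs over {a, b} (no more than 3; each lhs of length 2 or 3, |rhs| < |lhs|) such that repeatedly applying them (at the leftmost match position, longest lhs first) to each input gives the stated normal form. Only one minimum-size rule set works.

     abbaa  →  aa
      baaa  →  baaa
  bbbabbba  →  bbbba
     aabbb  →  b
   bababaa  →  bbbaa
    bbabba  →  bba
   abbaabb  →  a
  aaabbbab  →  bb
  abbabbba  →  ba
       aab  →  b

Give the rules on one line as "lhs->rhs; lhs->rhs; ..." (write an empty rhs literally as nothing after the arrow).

  | abbaa => aa
  | baaa
  | bbbabbba => bbbba
  | aabbb => ab => b

ab->b; abb->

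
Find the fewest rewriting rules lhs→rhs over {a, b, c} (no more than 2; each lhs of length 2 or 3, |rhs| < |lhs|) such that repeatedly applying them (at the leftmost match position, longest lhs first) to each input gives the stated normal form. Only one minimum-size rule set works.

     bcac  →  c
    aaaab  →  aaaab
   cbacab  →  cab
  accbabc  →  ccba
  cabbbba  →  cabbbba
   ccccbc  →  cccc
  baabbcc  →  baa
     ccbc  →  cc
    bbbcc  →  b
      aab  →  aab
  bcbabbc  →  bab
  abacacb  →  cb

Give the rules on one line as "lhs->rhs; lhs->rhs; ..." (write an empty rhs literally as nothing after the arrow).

ac->c; bc->

  | bcac => ac => c
  | aaaab
  | cbacab => cbcab => cab
  | accbabc => ccbabc => ccba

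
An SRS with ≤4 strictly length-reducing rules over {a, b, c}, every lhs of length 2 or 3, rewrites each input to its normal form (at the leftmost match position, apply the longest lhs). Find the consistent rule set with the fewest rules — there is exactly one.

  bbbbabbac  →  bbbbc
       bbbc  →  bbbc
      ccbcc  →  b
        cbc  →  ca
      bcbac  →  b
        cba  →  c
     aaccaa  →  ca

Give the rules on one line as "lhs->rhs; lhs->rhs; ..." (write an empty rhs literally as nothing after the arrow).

  | bbbbabbac => bbbbbac => bbbbc
  | bbbc
  | ccbcc => bcc => b
  | cbc => ca

aaa->c; ba->; cbc->ca; cc->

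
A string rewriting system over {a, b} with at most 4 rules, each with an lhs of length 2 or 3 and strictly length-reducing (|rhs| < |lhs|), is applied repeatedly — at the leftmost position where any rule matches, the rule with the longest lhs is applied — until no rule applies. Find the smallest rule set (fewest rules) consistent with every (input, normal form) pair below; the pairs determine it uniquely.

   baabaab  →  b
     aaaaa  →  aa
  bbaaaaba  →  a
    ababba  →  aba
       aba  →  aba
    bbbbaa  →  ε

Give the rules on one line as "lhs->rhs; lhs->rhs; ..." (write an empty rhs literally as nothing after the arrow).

  | baabaab => baab => b
  | aaaaa => aaaa => aaa => aa
  | bbaaaaba => aaaba => aaba => a
  | ababba => aba

aaa->aa; aab->; bba->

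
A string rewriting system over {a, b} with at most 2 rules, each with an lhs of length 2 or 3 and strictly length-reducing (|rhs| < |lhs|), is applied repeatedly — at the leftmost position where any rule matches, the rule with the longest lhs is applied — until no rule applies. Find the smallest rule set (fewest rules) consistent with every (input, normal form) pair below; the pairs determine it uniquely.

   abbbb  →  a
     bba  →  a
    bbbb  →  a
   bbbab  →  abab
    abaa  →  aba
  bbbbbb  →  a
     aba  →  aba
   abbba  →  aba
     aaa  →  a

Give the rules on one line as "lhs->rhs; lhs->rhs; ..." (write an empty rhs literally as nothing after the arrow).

  | abbbb => aabb => abb => aa => a
  | bba => aa => a
  | bbbb => abb => aa => a
  | bbbab => abab

aa->a; bb->a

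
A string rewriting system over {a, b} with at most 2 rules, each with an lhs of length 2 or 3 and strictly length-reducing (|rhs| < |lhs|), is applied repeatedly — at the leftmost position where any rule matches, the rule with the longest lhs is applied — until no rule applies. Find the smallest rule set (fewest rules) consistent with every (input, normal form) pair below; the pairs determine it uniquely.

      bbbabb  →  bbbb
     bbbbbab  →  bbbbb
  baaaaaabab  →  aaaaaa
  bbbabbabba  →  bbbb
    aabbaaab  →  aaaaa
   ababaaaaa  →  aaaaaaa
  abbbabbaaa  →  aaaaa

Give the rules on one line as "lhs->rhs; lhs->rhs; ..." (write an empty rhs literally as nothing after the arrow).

ab->a; ba->

  | bbbabb => bbbb
  | bbbbbab => bbbbb
  | baaaaaabab => aaaaabab => aaaaaab => aaaaaa
  | bbbabbabba => bbbbabba => bbbbba => bbbb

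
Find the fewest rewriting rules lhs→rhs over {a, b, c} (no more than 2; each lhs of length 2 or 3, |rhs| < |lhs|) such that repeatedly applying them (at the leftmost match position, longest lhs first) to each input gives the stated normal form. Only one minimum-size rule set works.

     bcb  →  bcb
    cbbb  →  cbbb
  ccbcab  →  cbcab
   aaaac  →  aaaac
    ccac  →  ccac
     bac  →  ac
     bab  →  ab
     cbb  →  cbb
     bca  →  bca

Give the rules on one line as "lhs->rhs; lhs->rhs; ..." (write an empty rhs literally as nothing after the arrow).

ba->a; ccb->cb

  | bcb
  | cbbb
  | ccbcab => cbcab
  | aaaac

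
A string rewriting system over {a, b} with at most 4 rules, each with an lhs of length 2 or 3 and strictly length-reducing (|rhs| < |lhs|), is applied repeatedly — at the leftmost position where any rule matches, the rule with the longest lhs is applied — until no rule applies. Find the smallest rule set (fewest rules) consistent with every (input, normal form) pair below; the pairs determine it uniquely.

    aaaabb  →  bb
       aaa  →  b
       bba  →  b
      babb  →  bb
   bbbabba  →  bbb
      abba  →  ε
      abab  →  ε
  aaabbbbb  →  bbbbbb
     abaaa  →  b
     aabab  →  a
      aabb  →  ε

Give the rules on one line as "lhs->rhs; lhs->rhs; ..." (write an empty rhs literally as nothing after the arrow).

aaa->b; ab->; ba->

  | aaaabb => babb => bb
  | aaa => b
  | bba => b
  | babb => bb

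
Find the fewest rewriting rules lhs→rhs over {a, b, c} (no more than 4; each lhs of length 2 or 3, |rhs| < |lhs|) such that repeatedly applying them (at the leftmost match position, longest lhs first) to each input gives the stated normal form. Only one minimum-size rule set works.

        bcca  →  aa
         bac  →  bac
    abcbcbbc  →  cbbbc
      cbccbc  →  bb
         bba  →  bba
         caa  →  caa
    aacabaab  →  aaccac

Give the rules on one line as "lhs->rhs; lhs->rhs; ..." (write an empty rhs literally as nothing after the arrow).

ab->c; bcc->a; cbc->b

  | bcca => aa
  | bac
  | abcbcbbc => ccbcbbc => cbbbc
  | cbccbc => bcbc => bb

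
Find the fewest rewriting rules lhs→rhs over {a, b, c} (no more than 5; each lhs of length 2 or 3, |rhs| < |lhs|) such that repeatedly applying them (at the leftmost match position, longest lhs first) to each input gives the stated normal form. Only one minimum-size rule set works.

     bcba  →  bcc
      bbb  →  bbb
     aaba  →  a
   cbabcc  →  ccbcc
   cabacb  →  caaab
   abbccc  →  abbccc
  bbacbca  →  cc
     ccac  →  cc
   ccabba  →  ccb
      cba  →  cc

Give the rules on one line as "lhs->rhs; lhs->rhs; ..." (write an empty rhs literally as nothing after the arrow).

abc->b; ac->; ba->c; bac->aa

  | bcba => bcc
  | bbb
  | aaba => aac => a
  | cbabcc => ccbcc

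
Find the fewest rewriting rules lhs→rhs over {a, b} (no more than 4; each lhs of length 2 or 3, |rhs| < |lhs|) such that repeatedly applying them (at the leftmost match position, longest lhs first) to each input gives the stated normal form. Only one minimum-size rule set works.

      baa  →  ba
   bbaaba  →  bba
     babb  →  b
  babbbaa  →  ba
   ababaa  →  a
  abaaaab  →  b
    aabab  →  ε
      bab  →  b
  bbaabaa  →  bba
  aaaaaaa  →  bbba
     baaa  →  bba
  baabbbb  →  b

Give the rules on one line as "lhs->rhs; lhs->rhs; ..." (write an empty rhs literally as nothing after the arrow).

  | baa => ba
  | bbaaba => bbaba => bba
  | babb => bab => b
  | babbbaa => babbaa => babaa => baa => ba

aa->a; aaa->ba; ab->; abb->ab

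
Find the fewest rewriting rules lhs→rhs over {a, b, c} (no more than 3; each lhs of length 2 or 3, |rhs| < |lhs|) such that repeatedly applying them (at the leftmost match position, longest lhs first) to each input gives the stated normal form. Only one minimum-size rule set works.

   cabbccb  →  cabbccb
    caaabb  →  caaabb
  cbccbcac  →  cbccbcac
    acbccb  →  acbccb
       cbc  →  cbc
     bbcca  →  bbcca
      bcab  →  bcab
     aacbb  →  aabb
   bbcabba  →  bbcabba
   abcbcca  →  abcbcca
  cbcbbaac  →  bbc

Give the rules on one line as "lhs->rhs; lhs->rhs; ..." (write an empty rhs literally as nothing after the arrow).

baa->; cbb->bb

  | cabbccb
  | caaabb
  | cbccbcac
  | acbccb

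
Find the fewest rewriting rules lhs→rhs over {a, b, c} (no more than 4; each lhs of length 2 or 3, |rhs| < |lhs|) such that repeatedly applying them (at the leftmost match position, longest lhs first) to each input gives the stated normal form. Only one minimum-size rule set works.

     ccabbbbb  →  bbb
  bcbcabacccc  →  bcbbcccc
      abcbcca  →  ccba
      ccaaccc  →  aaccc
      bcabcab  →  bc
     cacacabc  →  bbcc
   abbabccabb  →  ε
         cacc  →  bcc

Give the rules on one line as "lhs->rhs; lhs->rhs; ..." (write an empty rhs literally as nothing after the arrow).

ab->c; abb->; ca->a; cac->bc

  | ccabbbbb => cabbbbb => abbbbb => bbb
  | bcbcabacccc => bcbabacccc => bcbcacccc => bcbbcccc
  | abcbcca => ccbcca => ccbca => ccba
  | ccaaccc => caaccc => aaccc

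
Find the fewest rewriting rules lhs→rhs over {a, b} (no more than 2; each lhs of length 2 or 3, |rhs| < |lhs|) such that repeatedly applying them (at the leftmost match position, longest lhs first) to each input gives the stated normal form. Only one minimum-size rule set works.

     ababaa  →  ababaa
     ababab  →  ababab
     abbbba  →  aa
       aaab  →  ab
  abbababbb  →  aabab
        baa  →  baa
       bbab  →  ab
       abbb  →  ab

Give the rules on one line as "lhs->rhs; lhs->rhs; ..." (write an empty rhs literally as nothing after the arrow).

  | ababaa
  | ababab
  | abbbba => abba => aa
  | aaab => ab

aaa->a; bb->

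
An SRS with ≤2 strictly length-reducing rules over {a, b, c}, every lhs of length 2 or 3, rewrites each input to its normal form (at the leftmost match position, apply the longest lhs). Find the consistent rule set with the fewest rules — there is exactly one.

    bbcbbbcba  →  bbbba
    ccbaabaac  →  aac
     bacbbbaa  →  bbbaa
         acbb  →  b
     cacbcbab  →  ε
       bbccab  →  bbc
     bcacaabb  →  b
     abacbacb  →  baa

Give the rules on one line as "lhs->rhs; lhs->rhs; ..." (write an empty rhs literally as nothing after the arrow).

ab->b; cb->

  | bbcbbbcba => bbbbcba => bbbba
  | ccbaabaac => caabaac => cabaac => cbaac => aac
  | bacbbbaa => babbaa => bbbaa
  | acbb => ab => b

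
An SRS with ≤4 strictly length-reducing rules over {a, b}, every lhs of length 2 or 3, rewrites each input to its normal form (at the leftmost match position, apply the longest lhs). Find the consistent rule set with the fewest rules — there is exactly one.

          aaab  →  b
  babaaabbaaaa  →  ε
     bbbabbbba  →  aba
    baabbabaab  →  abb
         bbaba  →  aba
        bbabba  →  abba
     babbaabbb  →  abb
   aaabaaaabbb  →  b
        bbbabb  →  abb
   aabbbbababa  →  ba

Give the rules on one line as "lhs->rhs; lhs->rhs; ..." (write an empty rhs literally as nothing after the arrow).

aa->; aaa->aa; bab->ab; bbb->

  | aaab => aab => b
  | babaaabbaaaa => abaaabbaaaa => abaabbaaaa => abbbaaaa => aaaaa => aaaa => aaa => aa => ε
  | bbbabbbba => abbbba => aba
  | baabbabaab => bbbabaab => abaab => abb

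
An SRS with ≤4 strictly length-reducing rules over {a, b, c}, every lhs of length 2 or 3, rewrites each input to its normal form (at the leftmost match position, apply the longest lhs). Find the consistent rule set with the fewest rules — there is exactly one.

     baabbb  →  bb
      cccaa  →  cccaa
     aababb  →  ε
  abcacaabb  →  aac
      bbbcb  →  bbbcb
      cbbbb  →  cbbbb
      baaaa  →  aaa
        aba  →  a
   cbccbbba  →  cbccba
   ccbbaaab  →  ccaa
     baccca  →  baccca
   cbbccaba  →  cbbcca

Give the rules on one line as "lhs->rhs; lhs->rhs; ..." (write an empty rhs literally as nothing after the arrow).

  | baabbb => abbb => bb
  | cccaa
  | aababb => aabb => ab => ε
  | abcacaabb => aacaabb => aacab => aac

ab->; abc->a; baa->a; bba->a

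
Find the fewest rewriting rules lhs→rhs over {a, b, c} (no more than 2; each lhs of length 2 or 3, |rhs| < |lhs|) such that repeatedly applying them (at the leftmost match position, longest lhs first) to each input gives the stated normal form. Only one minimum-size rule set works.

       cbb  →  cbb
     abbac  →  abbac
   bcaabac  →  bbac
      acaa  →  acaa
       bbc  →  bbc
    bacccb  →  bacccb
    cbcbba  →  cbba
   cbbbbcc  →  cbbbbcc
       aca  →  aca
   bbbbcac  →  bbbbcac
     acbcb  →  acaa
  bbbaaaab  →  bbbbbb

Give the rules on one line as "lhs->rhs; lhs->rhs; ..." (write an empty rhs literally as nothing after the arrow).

aab->bb; bcb->aa

  | cbb
  | abbac
  | bcaabac => bcbbac => aabac => bbac
  | acaa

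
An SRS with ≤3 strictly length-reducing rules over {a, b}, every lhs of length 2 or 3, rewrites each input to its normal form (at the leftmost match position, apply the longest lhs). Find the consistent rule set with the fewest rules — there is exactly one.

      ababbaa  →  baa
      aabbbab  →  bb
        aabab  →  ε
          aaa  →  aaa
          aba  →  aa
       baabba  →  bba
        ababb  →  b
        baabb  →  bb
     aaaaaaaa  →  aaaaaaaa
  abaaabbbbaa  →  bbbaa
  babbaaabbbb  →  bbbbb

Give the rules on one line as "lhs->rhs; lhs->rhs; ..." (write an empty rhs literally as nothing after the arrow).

aab->ab; ab->; aba->aa

  | ababbaa => aabbaa => abbaa => baa
  | aabbbab => abbbab => bbab => bb
  | aabab => abab => aab => ab => ε
  | aaa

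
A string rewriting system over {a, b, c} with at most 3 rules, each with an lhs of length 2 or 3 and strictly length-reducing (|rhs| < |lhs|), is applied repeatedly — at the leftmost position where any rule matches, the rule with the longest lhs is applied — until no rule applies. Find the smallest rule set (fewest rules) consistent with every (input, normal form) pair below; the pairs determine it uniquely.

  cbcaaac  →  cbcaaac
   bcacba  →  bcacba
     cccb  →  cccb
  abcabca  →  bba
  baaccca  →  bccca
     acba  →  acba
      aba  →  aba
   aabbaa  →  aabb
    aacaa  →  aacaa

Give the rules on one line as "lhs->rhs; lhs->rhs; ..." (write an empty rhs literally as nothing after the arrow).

abc->b; baa->b

  | cbcaaac
  | bcacba
  | cccb
  | abcabca => babca => bba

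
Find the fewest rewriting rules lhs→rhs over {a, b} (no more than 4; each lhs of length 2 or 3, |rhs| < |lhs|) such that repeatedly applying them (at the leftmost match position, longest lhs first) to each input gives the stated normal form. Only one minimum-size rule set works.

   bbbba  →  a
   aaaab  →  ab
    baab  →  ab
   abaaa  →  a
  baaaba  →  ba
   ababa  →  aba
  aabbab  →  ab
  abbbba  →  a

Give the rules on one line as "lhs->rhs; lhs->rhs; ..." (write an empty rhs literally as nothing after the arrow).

  | bbbba => bba => a
  | aaaab => bab => ab
  | baab => bab => ab
  | abaaa => abb => a

aa->a; aaa->b; bab->ab; bb->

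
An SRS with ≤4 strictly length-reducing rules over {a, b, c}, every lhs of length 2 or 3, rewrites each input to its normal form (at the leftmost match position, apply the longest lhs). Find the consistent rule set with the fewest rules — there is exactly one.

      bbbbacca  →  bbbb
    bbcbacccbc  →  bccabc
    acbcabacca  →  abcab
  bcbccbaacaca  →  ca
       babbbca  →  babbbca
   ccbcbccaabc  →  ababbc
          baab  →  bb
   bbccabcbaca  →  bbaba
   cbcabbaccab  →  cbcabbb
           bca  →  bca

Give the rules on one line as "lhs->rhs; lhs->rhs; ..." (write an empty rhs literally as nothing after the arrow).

aa->; ac->a; bcb->cc; ccc->ab

  | bbbbacca => bbbbaca => bbbbaa => bbbb
  | bbcbacccbc => bccacccbc => bccaccbc => bccacbc => bccabc
  | acbcabacca => abcabacca => abcabaca => abcabaa => abcab
  | bcbccbaacaca => ccccbaacaca => abcbaacaca => accaacaca => acaacaca => aaacaca => acaca => aaca => ca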